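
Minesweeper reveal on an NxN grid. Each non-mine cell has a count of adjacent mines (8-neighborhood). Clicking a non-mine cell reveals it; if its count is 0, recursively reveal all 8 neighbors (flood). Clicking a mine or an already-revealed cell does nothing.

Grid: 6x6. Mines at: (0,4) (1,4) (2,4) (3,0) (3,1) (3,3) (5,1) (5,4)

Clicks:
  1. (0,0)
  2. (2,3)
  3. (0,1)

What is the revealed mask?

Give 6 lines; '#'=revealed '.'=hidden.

Click 1 (0,0) count=0: revealed 12 new [(0,0) (0,1) (0,2) (0,3) (1,0) (1,1) (1,2) (1,3) (2,0) (2,1) (2,2) (2,3)] -> total=12
Click 2 (2,3) count=3: revealed 0 new [(none)] -> total=12
Click 3 (0,1) count=0: revealed 0 new [(none)] -> total=12

Answer: ####..
####..
####..
......
......
......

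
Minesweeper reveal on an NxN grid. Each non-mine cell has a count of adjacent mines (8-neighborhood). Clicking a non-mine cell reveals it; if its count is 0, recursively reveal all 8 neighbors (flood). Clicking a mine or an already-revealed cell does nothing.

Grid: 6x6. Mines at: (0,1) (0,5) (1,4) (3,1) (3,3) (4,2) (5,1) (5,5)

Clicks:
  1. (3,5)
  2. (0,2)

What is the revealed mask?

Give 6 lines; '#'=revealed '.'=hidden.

Click 1 (3,5) count=0: revealed 6 new [(2,4) (2,5) (3,4) (3,5) (4,4) (4,5)] -> total=6
Click 2 (0,2) count=1: revealed 1 new [(0,2)] -> total=7

Answer: ..#...
......
....##
....##
....##
......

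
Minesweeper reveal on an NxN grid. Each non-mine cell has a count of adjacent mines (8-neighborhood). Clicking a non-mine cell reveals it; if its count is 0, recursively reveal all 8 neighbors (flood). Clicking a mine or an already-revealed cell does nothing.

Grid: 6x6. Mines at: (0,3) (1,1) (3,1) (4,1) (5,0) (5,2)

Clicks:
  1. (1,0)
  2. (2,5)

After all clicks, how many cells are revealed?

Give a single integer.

Click 1 (1,0) count=1: revealed 1 new [(1,0)] -> total=1
Click 2 (2,5) count=0: revealed 21 new [(0,4) (0,5) (1,2) (1,3) (1,4) (1,5) (2,2) (2,3) (2,4) (2,5) (3,2) (3,3) (3,4) (3,5) (4,2) (4,3) (4,4) (4,5) (5,3) (5,4) (5,5)] -> total=22

Answer: 22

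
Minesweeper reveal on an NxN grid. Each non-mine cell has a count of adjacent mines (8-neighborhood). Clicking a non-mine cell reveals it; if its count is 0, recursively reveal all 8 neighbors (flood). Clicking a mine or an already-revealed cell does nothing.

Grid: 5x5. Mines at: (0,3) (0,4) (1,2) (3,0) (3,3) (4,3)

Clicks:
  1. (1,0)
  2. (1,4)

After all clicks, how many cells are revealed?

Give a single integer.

Answer: 7

Derivation:
Click 1 (1,0) count=0: revealed 6 new [(0,0) (0,1) (1,0) (1,1) (2,0) (2,1)] -> total=6
Click 2 (1,4) count=2: revealed 1 new [(1,4)] -> total=7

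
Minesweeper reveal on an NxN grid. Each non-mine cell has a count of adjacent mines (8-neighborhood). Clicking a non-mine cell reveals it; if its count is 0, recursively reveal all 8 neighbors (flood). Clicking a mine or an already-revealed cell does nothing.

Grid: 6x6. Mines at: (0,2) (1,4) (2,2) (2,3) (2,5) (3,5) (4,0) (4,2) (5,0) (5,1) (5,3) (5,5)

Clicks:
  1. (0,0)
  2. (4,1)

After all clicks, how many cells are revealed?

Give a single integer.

Answer: 9

Derivation:
Click 1 (0,0) count=0: revealed 8 new [(0,0) (0,1) (1,0) (1,1) (2,0) (2,1) (3,0) (3,1)] -> total=8
Click 2 (4,1) count=4: revealed 1 new [(4,1)] -> total=9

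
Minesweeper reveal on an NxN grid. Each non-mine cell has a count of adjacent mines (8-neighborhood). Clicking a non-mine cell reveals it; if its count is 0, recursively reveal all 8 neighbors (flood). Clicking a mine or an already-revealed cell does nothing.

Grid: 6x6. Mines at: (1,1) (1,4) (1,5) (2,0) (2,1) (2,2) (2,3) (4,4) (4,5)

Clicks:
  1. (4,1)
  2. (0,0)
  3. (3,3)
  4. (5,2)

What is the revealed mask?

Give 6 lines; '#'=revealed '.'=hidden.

Click 1 (4,1) count=0: revealed 12 new [(3,0) (3,1) (3,2) (3,3) (4,0) (4,1) (4,2) (4,3) (5,0) (5,1) (5,2) (5,3)] -> total=12
Click 2 (0,0) count=1: revealed 1 new [(0,0)] -> total=13
Click 3 (3,3) count=3: revealed 0 new [(none)] -> total=13
Click 4 (5,2) count=0: revealed 0 new [(none)] -> total=13

Answer: #.....
......
......
####..
####..
####..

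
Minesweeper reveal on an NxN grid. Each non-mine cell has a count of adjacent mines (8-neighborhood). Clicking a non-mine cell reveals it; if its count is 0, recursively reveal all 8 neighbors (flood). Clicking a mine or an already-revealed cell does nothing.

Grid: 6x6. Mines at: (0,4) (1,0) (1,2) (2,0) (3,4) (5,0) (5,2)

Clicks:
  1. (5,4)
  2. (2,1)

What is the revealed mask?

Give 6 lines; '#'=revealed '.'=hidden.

Click 1 (5,4) count=0: revealed 6 new [(4,3) (4,4) (4,5) (5,3) (5,4) (5,5)] -> total=6
Click 2 (2,1) count=3: revealed 1 new [(2,1)] -> total=7

Answer: ......
......
.#....
......
...###
...###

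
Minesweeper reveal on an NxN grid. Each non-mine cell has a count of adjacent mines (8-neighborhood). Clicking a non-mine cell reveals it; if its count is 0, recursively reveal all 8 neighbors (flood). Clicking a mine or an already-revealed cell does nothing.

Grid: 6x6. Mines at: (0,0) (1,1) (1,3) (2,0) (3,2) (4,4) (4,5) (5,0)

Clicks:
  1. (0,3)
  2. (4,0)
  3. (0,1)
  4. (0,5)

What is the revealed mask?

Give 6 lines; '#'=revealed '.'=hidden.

Answer: .#.###
....##
....##
....##
#.....
......

Derivation:
Click 1 (0,3) count=1: revealed 1 new [(0,3)] -> total=1
Click 2 (4,0) count=1: revealed 1 new [(4,0)] -> total=2
Click 3 (0,1) count=2: revealed 1 new [(0,1)] -> total=3
Click 4 (0,5) count=0: revealed 8 new [(0,4) (0,5) (1,4) (1,5) (2,4) (2,5) (3,4) (3,5)] -> total=11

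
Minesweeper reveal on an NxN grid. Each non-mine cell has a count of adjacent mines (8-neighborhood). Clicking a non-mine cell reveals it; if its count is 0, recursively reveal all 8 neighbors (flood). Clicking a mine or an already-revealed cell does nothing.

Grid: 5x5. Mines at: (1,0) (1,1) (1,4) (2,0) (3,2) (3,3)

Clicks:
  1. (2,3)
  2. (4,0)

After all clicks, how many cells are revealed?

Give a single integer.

Answer: 5

Derivation:
Click 1 (2,3) count=3: revealed 1 new [(2,3)] -> total=1
Click 2 (4,0) count=0: revealed 4 new [(3,0) (3,1) (4,0) (4,1)] -> total=5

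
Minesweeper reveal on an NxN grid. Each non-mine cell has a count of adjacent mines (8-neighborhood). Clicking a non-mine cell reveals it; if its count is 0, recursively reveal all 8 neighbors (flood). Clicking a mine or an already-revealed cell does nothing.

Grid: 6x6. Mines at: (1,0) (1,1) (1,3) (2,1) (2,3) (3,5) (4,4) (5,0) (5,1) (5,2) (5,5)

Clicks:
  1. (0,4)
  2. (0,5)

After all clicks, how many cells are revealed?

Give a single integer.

Click 1 (0,4) count=1: revealed 1 new [(0,4)] -> total=1
Click 2 (0,5) count=0: revealed 5 new [(0,5) (1,4) (1,5) (2,4) (2,5)] -> total=6

Answer: 6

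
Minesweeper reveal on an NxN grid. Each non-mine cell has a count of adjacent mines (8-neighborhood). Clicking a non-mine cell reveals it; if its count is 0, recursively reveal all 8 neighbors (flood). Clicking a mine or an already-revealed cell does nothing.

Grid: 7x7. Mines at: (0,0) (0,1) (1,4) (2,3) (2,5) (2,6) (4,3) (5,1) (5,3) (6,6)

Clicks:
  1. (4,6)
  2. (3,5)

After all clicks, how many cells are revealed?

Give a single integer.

Answer: 9

Derivation:
Click 1 (4,6) count=0: revealed 9 new [(3,4) (3,5) (3,6) (4,4) (4,5) (4,6) (5,4) (5,5) (5,6)] -> total=9
Click 2 (3,5) count=2: revealed 0 new [(none)] -> total=9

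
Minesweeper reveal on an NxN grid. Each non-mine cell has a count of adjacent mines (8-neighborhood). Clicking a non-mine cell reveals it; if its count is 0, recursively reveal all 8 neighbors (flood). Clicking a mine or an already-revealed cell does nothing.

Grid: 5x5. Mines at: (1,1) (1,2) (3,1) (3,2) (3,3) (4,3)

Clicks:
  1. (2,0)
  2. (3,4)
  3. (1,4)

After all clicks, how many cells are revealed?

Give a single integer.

Answer: 8

Derivation:
Click 1 (2,0) count=2: revealed 1 new [(2,0)] -> total=1
Click 2 (3,4) count=2: revealed 1 new [(3,4)] -> total=2
Click 3 (1,4) count=0: revealed 6 new [(0,3) (0,4) (1,3) (1,4) (2,3) (2,4)] -> total=8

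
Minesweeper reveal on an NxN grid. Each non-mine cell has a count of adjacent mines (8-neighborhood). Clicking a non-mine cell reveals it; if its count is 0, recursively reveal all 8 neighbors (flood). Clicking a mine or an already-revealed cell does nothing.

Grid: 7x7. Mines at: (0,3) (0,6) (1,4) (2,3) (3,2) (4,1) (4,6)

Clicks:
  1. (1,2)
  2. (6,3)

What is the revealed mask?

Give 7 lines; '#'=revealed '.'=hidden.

Click 1 (1,2) count=2: revealed 1 new [(1,2)] -> total=1
Click 2 (6,3) count=0: revealed 21 new [(3,3) (3,4) (3,5) (4,2) (4,3) (4,4) (4,5) (5,0) (5,1) (5,2) (5,3) (5,4) (5,5) (5,6) (6,0) (6,1) (6,2) (6,3) (6,4) (6,5) (6,6)] -> total=22

Answer: .......
..#....
.......
...###.
..####.
#######
#######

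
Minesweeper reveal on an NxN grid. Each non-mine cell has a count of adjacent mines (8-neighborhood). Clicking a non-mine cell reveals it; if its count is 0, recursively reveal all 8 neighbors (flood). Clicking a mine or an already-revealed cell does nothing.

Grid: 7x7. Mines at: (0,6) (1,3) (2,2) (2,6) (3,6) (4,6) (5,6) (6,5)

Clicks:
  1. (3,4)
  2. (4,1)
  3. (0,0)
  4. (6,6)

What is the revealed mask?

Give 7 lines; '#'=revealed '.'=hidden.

Answer: ###....
###....
##.###.
######.
######.
######.
#####.#

Derivation:
Click 1 (3,4) count=0: revealed 34 new [(0,0) (0,1) (0,2) (1,0) (1,1) (1,2) (2,0) (2,1) (2,3) (2,4) (2,5) (3,0) (3,1) (3,2) (3,3) (3,4) (3,5) (4,0) (4,1) (4,2) (4,3) (4,4) (4,5) (5,0) (5,1) (5,2) (5,3) (5,4) (5,5) (6,0) (6,1) (6,2) (6,3) (6,4)] -> total=34
Click 2 (4,1) count=0: revealed 0 new [(none)] -> total=34
Click 3 (0,0) count=0: revealed 0 new [(none)] -> total=34
Click 4 (6,6) count=2: revealed 1 new [(6,6)] -> total=35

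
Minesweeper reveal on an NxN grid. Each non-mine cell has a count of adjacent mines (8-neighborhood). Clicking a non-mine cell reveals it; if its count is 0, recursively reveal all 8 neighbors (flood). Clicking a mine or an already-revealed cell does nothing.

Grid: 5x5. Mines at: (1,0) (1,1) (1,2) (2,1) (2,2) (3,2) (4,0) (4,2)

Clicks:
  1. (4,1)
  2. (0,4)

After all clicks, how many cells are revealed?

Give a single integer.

Answer: 11

Derivation:
Click 1 (4,1) count=3: revealed 1 new [(4,1)] -> total=1
Click 2 (0,4) count=0: revealed 10 new [(0,3) (0,4) (1,3) (1,4) (2,3) (2,4) (3,3) (3,4) (4,3) (4,4)] -> total=11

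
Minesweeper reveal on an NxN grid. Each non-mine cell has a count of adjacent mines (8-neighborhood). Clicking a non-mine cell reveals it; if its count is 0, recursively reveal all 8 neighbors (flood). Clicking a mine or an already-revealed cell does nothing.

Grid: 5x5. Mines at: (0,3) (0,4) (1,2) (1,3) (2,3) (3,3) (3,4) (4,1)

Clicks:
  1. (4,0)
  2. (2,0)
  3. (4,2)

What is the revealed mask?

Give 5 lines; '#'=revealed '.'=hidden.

Answer: ##...
##...
##...
##...
#.#..

Derivation:
Click 1 (4,0) count=1: revealed 1 new [(4,0)] -> total=1
Click 2 (2,0) count=0: revealed 8 new [(0,0) (0,1) (1,0) (1,1) (2,0) (2,1) (3,0) (3,1)] -> total=9
Click 3 (4,2) count=2: revealed 1 new [(4,2)] -> total=10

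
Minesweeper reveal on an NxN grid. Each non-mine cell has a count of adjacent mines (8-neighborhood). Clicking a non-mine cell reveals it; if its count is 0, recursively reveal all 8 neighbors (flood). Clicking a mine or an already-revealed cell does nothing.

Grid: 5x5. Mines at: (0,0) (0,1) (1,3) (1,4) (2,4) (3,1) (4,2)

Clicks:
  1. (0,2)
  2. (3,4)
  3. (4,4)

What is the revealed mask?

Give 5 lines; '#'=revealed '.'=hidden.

Click 1 (0,2) count=2: revealed 1 new [(0,2)] -> total=1
Click 2 (3,4) count=1: revealed 1 new [(3,4)] -> total=2
Click 3 (4,4) count=0: revealed 3 new [(3,3) (4,3) (4,4)] -> total=5

Answer: ..#..
.....
.....
...##
...##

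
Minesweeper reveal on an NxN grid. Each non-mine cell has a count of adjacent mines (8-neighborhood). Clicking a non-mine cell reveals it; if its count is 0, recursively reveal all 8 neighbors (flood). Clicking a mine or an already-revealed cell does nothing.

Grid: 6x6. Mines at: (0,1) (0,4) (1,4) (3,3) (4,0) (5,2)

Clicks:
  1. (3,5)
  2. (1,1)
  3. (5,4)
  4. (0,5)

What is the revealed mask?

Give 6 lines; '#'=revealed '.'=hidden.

Answer: .....#
.#....
....##
....##
...###
...###

Derivation:
Click 1 (3,5) count=0: revealed 10 new [(2,4) (2,5) (3,4) (3,5) (4,3) (4,4) (4,5) (5,3) (5,4) (5,5)] -> total=10
Click 2 (1,1) count=1: revealed 1 new [(1,1)] -> total=11
Click 3 (5,4) count=0: revealed 0 new [(none)] -> total=11
Click 4 (0,5) count=2: revealed 1 new [(0,5)] -> total=12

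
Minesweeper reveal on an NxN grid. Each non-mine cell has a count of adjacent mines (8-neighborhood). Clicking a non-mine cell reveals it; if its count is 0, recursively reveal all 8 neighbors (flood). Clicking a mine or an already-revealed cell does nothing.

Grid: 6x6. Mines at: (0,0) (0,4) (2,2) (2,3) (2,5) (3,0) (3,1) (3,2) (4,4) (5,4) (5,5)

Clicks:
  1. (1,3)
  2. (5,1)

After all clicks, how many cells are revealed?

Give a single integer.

Answer: 9

Derivation:
Click 1 (1,3) count=3: revealed 1 new [(1,3)] -> total=1
Click 2 (5,1) count=0: revealed 8 new [(4,0) (4,1) (4,2) (4,3) (5,0) (5,1) (5,2) (5,3)] -> total=9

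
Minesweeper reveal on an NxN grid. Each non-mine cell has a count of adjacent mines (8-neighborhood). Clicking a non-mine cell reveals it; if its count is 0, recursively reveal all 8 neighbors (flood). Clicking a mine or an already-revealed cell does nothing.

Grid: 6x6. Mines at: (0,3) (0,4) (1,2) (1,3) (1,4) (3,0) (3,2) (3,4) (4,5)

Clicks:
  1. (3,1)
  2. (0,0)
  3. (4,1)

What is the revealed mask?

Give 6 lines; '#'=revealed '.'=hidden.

Click 1 (3,1) count=2: revealed 1 new [(3,1)] -> total=1
Click 2 (0,0) count=0: revealed 6 new [(0,0) (0,1) (1,0) (1,1) (2,0) (2,1)] -> total=7
Click 3 (4,1) count=2: revealed 1 new [(4,1)] -> total=8

Answer: ##....
##....
##....
.#....
.#....
......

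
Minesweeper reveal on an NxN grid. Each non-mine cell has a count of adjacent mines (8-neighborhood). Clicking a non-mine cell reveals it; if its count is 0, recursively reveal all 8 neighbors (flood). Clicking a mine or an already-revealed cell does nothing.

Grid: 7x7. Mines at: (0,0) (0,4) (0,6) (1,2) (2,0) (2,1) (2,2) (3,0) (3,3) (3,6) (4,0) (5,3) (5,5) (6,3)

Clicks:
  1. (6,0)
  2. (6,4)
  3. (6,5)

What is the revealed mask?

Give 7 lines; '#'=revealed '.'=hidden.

Click 1 (6,0) count=0: revealed 6 new [(5,0) (5,1) (5,2) (6,0) (6,1) (6,2)] -> total=6
Click 2 (6,4) count=3: revealed 1 new [(6,4)] -> total=7
Click 3 (6,5) count=1: revealed 1 new [(6,5)] -> total=8

Answer: .......
.......
.......
.......
.......
###....
###.##.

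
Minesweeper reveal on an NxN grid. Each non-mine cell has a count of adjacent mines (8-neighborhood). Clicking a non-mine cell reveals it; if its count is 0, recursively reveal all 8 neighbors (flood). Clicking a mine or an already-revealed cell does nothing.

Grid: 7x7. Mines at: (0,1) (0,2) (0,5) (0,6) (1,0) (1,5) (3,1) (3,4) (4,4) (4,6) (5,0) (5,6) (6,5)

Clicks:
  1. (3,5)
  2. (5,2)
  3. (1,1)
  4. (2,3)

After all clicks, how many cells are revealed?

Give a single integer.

Answer: 14

Derivation:
Click 1 (3,5) count=3: revealed 1 new [(3,5)] -> total=1
Click 2 (5,2) count=0: revealed 11 new [(4,1) (4,2) (4,3) (5,1) (5,2) (5,3) (5,4) (6,1) (6,2) (6,3) (6,4)] -> total=12
Click 3 (1,1) count=3: revealed 1 new [(1,1)] -> total=13
Click 4 (2,3) count=1: revealed 1 new [(2,3)] -> total=14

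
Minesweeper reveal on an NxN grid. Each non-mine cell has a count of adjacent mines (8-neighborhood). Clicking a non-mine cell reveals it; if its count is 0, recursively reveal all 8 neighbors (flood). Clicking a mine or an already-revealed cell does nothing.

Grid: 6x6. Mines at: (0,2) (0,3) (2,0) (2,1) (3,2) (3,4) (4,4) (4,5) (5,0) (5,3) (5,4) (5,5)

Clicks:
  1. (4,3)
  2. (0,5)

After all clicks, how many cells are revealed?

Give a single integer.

Answer: 7

Derivation:
Click 1 (4,3) count=5: revealed 1 new [(4,3)] -> total=1
Click 2 (0,5) count=0: revealed 6 new [(0,4) (0,5) (1,4) (1,5) (2,4) (2,5)] -> total=7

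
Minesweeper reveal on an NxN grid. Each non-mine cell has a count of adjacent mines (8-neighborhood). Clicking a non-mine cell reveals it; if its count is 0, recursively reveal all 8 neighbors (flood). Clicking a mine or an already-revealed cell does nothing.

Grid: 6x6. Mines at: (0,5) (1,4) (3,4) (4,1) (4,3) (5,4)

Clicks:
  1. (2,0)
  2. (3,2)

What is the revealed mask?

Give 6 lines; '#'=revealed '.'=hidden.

Click 1 (2,0) count=0: revealed 16 new [(0,0) (0,1) (0,2) (0,3) (1,0) (1,1) (1,2) (1,3) (2,0) (2,1) (2,2) (2,3) (3,0) (3,1) (3,2) (3,3)] -> total=16
Click 2 (3,2) count=2: revealed 0 new [(none)] -> total=16

Answer: ####..
####..
####..
####..
......
......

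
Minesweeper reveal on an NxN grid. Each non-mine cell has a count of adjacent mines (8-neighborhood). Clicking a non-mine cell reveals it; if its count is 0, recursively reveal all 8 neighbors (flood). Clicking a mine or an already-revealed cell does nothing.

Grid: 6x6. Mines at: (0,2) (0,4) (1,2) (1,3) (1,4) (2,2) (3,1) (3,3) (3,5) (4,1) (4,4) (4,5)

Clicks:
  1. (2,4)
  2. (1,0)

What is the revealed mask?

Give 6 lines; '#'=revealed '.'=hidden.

Answer: ##....
##....
##..#.
......
......
......

Derivation:
Click 1 (2,4) count=4: revealed 1 new [(2,4)] -> total=1
Click 2 (1,0) count=0: revealed 6 new [(0,0) (0,1) (1,0) (1,1) (2,0) (2,1)] -> total=7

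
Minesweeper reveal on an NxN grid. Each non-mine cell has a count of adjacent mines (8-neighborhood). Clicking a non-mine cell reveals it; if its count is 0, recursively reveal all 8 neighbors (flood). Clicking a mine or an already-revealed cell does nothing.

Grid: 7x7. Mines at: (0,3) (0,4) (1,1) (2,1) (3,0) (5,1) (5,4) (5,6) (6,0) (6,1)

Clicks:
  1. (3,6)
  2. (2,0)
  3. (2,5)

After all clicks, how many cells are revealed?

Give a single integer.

Click 1 (3,6) count=0: revealed 22 new [(0,5) (0,6) (1,2) (1,3) (1,4) (1,5) (1,6) (2,2) (2,3) (2,4) (2,5) (2,6) (3,2) (3,3) (3,4) (3,5) (3,6) (4,2) (4,3) (4,4) (4,5) (4,6)] -> total=22
Click 2 (2,0) count=3: revealed 1 new [(2,0)] -> total=23
Click 3 (2,5) count=0: revealed 0 new [(none)] -> total=23

Answer: 23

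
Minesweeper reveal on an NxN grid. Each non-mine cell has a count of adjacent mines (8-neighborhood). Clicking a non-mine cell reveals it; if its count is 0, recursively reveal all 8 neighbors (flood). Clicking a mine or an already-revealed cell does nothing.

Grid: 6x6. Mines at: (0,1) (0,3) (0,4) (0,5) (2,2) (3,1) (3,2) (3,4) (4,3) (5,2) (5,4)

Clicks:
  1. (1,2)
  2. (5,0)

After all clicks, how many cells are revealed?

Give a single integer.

Click 1 (1,2) count=3: revealed 1 new [(1,2)] -> total=1
Click 2 (5,0) count=0: revealed 4 new [(4,0) (4,1) (5,0) (5,1)] -> total=5

Answer: 5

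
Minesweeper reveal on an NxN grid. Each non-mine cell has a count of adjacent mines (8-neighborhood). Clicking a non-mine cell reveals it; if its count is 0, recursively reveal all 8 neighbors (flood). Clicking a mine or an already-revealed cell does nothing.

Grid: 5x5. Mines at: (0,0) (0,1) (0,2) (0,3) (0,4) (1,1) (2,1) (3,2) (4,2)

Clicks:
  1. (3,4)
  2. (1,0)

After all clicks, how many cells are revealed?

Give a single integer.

Answer: 9

Derivation:
Click 1 (3,4) count=0: revealed 8 new [(1,3) (1,4) (2,3) (2,4) (3,3) (3,4) (4,3) (4,4)] -> total=8
Click 2 (1,0) count=4: revealed 1 new [(1,0)] -> total=9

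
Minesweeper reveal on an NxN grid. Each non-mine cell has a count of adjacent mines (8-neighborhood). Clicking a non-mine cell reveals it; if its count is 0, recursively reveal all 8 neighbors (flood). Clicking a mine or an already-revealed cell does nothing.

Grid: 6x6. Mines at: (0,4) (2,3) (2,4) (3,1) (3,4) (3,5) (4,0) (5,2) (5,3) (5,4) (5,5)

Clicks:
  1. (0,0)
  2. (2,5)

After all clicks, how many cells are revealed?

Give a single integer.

Answer: 12

Derivation:
Click 1 (0,0) count=0: revealed 11 new [(0,0) (0,1) (0,2) (0,3) (1,0) (1,1) (1,2) (1,3) (2,0) (2,1) (2,2)] -> total=11
Click 2 (2,5) count=3: revealed 1 new [(2,5)] -> total=12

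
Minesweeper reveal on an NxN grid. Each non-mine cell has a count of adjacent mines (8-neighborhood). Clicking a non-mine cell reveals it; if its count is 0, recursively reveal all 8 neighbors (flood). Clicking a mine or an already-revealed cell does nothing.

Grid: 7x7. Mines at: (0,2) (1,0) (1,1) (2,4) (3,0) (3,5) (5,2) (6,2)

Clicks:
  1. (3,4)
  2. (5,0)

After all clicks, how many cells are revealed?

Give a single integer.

Answer: 7

Derivation:
Click 1 (3,4) count=2: revealed 1 new [(3,4)] -> total=1
Click 2 (5,0) count=0: revealed 6 new [(4,0) (4,1) (5,0) (5,1) (6,0) (6,1)] -> total=7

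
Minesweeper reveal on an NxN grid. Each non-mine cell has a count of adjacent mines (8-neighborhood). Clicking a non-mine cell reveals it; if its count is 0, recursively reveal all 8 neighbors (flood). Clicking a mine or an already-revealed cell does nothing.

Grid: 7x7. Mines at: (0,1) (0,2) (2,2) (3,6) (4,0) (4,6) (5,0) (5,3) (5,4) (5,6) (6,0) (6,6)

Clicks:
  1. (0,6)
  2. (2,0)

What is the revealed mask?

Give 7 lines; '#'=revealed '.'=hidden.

Answer: ...####
##.####
##.####
##.###.
...###.
.......
.......

Derivation:
Click 1 (0,6) count=0: revealed 18 new [(0,3) (0,4) (0,5) (0,6) (1,3) (1,4) (1,5) (1,6) (2,3) (2,4) (2,5) (2,6) (3,3) (3,4) (3,5) (4,3) (4,4) (4,5)] -> total=18
Click 2 (2,0) count=0: revealed 6 new [(1,0) (1,1) (2,0) (2,1) (3,0) (3,1)] -> total=24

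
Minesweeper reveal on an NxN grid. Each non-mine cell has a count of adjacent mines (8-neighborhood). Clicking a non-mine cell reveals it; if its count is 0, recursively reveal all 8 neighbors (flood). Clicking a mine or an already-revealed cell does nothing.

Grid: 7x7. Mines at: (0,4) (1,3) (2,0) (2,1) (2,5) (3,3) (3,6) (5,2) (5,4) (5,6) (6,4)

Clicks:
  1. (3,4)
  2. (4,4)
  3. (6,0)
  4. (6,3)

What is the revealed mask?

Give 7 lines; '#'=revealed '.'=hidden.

Answer: .......
.......
.......
##..#..
##..#..
##.....
##.#...

Derivation:
Click 1 (3,4) count=2: revealed 1 new [(3,4)] -> total=1
Click 2 (4,4) count=2: revealed 1 new [(4,4)] -> total=2
Click 3 (6,0) count=0: revealed 8 new [(3,0) (3,1) (4,0) (4,1) (5,0) (5,1) (6,0) (6,1)] -> total=10
Click 4 (6,3) count=3: revealed 1 new [(6,3)] -> total=11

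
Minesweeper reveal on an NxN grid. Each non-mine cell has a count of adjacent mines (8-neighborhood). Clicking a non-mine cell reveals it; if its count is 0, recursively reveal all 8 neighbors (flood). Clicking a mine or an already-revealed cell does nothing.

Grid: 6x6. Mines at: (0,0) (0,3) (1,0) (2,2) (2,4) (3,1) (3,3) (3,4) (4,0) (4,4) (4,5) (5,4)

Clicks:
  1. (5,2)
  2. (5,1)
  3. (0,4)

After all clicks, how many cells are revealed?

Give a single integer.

Answer: 7

Derivation:
Click 1 (5,2) count=0: revealed 6 new [(4,1) (4,2) (4,3) (5,1) (5,2) (5,3)] -> total=6
Click 2 (5,1) count=1: revealed 0 new [(none)] -> total=6
Click 3 (0,4) count=1: revealed 1 new [(0,4)] -> total=7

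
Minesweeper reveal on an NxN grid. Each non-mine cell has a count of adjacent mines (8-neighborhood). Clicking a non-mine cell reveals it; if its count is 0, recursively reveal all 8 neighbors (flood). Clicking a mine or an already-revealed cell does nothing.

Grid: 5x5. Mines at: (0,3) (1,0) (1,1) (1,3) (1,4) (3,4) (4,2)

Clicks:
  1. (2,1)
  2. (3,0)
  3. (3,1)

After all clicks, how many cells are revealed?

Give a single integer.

Click 1 (2,1) count=2: revealed 1 new [(2,1)] -> total=1
Click 2 (3,0) count=0: revealed 5 new [(2,0) (3,0) (3,1) (4,0) (4,1)] -> total=6
Click 3 (3,1) count=1: revealed 0 new [(none)] -> total=6

Answer: 6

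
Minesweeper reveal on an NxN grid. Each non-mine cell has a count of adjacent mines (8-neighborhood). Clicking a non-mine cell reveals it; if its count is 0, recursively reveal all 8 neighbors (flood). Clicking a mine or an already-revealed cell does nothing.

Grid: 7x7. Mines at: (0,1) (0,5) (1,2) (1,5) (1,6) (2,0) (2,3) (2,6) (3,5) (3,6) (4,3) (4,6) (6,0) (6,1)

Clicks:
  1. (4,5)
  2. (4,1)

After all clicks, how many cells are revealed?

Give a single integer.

Click 1 (4,5) count=3: revealed 1 new [(4,5)] -> total=1
Click 2 (4,1) count=0: revealed 9 new [(3,0) (3,1) (3,2) (4,0) (4,1) (4,2) (5,0) (5,1) (5,2)] -> total=10

Answer: 10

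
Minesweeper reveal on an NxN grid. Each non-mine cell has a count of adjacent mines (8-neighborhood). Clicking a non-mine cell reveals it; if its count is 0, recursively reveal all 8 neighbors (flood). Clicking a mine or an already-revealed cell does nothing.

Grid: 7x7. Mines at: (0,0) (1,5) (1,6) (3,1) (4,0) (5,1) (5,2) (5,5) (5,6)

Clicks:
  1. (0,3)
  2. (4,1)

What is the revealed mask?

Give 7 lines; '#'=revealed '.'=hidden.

Answer: .####..
.####..
.######
..#####
.######
.......
.......

Derivation:
Click 1 (0,3) count=0: revealed 24 new [(0,1) (0,2) (0,3) (0,4) (1,1) (1,2) (1,3) (1,4) (2,1) (2,2) (2,3) (2,4) (2,5) (2,6) (3,2) (3,3) (3,4) (3,5) (3,6) (4,2) (4,3) (4,4) (4,5) (4,6)] -> total=24
Click 2 (4,1) count=4: revealed 1 new [(4,1)] -> total=25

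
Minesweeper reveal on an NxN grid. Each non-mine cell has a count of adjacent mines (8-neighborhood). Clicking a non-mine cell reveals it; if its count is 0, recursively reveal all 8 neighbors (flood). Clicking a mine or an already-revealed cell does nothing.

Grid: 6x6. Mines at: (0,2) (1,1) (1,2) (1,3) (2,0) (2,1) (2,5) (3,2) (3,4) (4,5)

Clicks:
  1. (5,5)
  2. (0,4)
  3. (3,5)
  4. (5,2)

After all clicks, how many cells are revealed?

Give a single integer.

Click 1 (5,5) count=1: revealed 1 new [(5,5)] -> total=1
Click 2 (0,4) count=1: revealed 1 new [(0,4)] -> total=2
Click 3 (3,5) count=3: revealed 1 new [(3,5)] -> total=3
Click 4 (5,2) count=0: revealed 12 new [(3,0) (3,1) (4,0) (4,1) (4,2) (4,3) (4,4) (5,0) (5,1) (5,2) (5,3) (5,4)] -> total=15

Answer: 15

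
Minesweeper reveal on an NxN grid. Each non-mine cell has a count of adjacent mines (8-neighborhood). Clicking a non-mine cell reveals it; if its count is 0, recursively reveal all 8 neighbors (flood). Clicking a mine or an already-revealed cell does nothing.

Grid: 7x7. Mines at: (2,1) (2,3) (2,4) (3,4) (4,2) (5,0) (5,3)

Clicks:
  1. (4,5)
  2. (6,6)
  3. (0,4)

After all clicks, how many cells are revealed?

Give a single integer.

Answer: 27

Derivation:
Click 1 (4,5) count=1: revealed 1 new [(4,5)] -> total=1
Click 2 (6,6) count=0: revealed 26 new [(0,0) (0,1) (0,2) (0,3) (0,4) (0,5) (0,6) (1,0) (1,1) (1,2) (1,3) (1,4) (1,5) (1,6) (2,5) (2,6) (3,5) (3,6) (4,4) (4,6) (5,4) (5,5) (5,6) (6,4) (6,5) (6,6)] -> total=27
Click 3 (0,4) count=0: revealed 0 new [(none)] -> total=27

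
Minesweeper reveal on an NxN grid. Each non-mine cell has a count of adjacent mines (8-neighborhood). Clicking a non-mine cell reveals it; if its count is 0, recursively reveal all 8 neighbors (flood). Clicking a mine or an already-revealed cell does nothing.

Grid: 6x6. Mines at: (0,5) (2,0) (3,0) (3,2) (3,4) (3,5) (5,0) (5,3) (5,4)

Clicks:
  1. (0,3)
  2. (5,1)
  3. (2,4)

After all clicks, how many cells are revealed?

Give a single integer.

Click 1 (0,3) count=0: revealed 14 new [(0,0) (0,1) (0,2) (0,3) (0,4) (1,0) (1,1) (1,2) (1,3) (1,4) (2,1) (2,2) (2,3) (2,4)] -> total=14
Click 2 (5,1) count=1: revealed 1 new [(5,1)] -> total=15
Click 3 (2,4) count=2: revealed 0 new [(none)] -> total=15

Answer: 15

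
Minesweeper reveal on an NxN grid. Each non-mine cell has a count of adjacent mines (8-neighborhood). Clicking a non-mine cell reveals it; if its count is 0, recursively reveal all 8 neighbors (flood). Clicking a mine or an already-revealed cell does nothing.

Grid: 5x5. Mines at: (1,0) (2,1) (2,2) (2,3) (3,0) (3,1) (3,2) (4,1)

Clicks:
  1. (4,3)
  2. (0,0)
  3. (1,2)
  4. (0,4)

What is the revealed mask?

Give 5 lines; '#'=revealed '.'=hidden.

Click 1 (4,3) count=1: revealed 1 new [(4,3)] -> total=1
Click 2 (0,0) count=1: revealed 1 new [(0,0)] -> total=2
Click 3 (1,2) count=3: revealed 1 new [(1,2)] -> total=3
Click 4 (0,4) count=0: revealed 7 new [(0,1) (0,2) (0,3) (0,4) (1,1) (1,3) (1,4)] -> total=10

Answer: #####
.####
.....
.....
...#.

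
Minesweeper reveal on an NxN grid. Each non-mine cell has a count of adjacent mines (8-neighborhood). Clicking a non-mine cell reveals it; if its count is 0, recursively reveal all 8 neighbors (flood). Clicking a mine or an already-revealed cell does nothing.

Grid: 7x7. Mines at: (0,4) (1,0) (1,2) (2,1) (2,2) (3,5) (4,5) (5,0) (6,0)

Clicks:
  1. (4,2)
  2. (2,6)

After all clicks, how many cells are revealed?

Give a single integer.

Answer: 21

Derivation:
Click 1 (4,2) count=0: revealed 20 new [(3,1) (3,2) (3,3) (3,4) (4,1) (4,2) (4,3) (4,4) (5,1) (5,2) (5,3) (5,4) (5,5) (5,6) (6,1) (6,2) (6,3) (6,4) (6,5) (6,6)] -> total=20
Click 2 (2,6) count=1: revealed 1 new [(2,6)] -> total=21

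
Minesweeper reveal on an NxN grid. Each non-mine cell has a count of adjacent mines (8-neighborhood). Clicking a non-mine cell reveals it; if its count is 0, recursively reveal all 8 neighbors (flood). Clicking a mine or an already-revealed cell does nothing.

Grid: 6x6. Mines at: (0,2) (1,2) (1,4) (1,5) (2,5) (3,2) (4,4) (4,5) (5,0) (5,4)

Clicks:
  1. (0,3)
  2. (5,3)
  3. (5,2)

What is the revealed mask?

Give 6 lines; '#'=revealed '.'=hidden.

Click 1 (0,3) count=3: revealed 1 new [(0,3)] -> total=1
Click 2 (5,3) count=2: revealed 1 new [(5,3)] -> total=2
Click 3 (5,2) count=0: revealed 5 new [(4,1) (4,2) (4,3) (5,1) (5,2)] -> total=7

Answer: ...#..
......
......
......
.###..
.###..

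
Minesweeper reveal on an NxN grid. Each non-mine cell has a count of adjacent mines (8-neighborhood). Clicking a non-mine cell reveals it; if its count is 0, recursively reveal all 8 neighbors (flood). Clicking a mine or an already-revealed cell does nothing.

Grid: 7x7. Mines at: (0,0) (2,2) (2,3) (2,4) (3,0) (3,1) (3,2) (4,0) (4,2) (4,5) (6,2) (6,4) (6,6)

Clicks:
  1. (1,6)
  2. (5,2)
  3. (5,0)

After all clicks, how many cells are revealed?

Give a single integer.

Click 1 (1,6) count=0: revealed 16 new [(0,1) (0,2) (0,3) (0,4) (0,5) (0,6) (1,1) (1,2) (1,3) (1,4) (1,5) (1,6) (2,5) (2,6) (3,5) (3,6)] -> total=16
Click 2 (5,2) count=2: revealed 1 new [(5,2)] -> total=17
Click 3 (5,0) count=1: revealed 1 new [(5,0)] -> total=18

Answer: 18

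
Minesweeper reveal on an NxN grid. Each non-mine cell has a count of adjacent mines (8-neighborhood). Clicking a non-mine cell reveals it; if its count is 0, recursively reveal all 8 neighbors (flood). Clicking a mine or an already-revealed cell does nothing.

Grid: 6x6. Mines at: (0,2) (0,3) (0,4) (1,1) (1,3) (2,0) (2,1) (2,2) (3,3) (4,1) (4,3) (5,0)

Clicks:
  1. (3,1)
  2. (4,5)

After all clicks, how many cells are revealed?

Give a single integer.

Click 1 (3,1) count=4: revealed 1 new [(3,1)] -> total=1
Click 2 (4,5) count=0: revealed 10 new [(1,4) (1,5) (2,4) (2,5) (3,4) (3,5) (4,4) (4,5) (5,4) (5,5)] -> total=11

Answer: 11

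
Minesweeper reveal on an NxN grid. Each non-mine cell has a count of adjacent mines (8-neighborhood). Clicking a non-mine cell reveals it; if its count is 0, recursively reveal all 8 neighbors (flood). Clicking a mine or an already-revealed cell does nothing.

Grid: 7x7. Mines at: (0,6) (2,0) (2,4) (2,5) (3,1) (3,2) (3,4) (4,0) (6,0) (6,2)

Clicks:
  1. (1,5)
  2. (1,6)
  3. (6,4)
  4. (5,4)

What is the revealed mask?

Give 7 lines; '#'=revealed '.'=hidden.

Click 1 (1,5) count=3: revealed 1 new [(1,5)] -> total=1
Click 2 (1,6) count=2: revealed 1 new [(1,6)] -> total=2
Click 3 (6,4) count=0: revealed 14 new [(3,5) (3,6) (4,3) (4,4) (4,5) (4,6) (5,3) (5,4) (5,5) (5,6) (6,3) (6,4) (6,5) (6,6)] -> total=16
Click 4 (5,4) count=0: revealed 0 new [(none)] -> total=16

Answer: .......
.....##
.......
.....##
...####
...####
...####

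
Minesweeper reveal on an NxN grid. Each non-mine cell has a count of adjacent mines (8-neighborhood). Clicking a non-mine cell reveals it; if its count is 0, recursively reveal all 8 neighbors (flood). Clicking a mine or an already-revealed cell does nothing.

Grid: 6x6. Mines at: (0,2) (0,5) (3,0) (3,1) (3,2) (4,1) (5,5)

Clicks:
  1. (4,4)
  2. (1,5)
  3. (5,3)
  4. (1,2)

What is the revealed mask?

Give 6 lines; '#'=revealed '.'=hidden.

Answer: ......
..#..#
......
......
..###.
..###.

Derivation:
Click 1 (4,4) count=1: revealed 1 new [(4,4)] -> total=1
Click 2 (1,5) count=1: revealed 1 new [(1,5)] -> total=2
Click 3 (5,3) count=0: revealed 5 new [(4,2) (4,3) (5,2) (5,3) (5,4)] -> total=7
Click 4 (1,2) count=1: revealed 1 new [(1,2)] -> total=8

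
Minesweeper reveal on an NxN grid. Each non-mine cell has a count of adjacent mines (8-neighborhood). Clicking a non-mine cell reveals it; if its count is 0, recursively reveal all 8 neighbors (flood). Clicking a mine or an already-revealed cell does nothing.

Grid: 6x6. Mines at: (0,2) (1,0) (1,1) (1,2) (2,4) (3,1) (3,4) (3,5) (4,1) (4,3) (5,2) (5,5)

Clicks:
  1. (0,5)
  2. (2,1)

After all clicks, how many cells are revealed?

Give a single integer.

Answer: 7

Derivation:
Click 1 (0,5) count=0: revealed 6 new [(0,3) (0,4) (0,5) (1,3) (1,4) (1,5)] -> total=6
Click 2 (2,1) count=4: revealed 1 new [(2,1)] -> total=7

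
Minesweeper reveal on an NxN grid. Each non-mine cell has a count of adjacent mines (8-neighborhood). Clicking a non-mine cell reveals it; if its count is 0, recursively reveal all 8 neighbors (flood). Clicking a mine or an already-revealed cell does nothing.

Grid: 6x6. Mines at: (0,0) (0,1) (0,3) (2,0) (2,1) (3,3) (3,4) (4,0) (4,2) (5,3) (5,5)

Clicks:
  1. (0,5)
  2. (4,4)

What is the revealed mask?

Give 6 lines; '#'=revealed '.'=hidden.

Click 1 (0,5) count=0: revealed 6 new [(0,4) (0,5) (1,4) (1,5) (2,4) (2,5)] -> total=6
Click 2 (4,4) count=4: revealed 1 new [(4,4)] -> total=7

Answer: ....##
....##
....##
......
....#.
......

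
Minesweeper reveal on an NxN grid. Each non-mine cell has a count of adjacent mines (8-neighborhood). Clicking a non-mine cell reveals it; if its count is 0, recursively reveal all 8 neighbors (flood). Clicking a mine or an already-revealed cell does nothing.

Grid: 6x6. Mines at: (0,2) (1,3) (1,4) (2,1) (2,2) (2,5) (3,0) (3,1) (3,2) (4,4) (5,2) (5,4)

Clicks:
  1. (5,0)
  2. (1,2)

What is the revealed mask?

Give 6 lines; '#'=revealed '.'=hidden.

Click 1 (5,0) count=0: revealed 4 new [(4,0) (4,1) (5,0) (5,1)] -> total=4
Click 2 (1,2) count=4: revealed 1 new [(1,2)] -> total=5

Answer: ......
..#...
......
......
##....
##....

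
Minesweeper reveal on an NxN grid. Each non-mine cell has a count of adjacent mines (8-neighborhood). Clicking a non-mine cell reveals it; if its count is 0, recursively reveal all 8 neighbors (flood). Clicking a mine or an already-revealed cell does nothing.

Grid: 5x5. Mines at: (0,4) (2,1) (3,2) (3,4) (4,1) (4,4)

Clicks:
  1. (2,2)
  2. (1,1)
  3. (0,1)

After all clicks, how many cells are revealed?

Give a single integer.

Click 1 (2,2) count=2: revealed 1 new [(2,2)] -> total=1
Click 2 (1,1) count=1: revealed 1 new [(1,1)] -> total=2
Click 3 (0,1) count=0: revealed 7 new [(0,0) (0,1) (0,2) (0,3) (1,0) (1,2) (1,3)] -> total=9

Answer: 9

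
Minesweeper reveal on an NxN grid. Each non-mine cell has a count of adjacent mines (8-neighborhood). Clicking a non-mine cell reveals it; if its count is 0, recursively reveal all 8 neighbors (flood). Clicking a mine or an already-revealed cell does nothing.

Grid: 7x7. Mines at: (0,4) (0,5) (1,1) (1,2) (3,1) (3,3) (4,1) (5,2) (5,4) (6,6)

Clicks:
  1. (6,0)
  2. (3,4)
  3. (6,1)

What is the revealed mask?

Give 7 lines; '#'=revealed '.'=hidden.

Click 1 (6,0) count=0: revealed 4 new [(5,0) (5,1) (6,0) (6,1)] -> total=4
Click 2 (3,4) count=1: revealed 1 new [(3,4)] -> total=5
Click 3 (6,1) count=1: revealed 0 new [(none)] -> total=5

Answer: .......
.......
.......
....#..
.......
##.....
##.....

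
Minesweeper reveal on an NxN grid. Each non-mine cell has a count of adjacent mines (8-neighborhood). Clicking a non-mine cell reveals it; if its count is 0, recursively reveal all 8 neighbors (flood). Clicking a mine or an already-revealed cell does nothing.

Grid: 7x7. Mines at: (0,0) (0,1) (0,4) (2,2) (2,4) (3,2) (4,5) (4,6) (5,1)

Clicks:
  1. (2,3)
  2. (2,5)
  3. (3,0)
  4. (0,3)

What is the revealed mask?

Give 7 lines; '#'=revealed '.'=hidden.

Click 1 (2,3) count=3: revealed 1 new [(2,3)] -> total=1
Click 2 (2,5) count=1: revealed 1 new [(2,5)] -> total=2
Click 3 (3,0) count=0: revealed 8 new [(1,0) (1,1) (2,0) (2,1) (3,0) (3,1) (4,0) (4,1)] -> total=10
Click 4 (0,3) count=1: revealed 1 new [(0,3)] -> total=11

Answer: ...#...
##.....
##.#.#.
##.....
##.....
.......
.......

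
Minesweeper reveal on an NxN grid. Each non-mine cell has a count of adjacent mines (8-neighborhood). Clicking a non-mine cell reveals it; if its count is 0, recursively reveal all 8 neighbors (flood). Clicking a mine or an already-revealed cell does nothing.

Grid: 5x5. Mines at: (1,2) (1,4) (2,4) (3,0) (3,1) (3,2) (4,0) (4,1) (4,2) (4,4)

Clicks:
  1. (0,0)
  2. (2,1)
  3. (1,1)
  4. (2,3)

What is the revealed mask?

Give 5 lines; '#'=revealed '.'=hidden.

Click 1 (0,0) count=0: revealed 6 new [(0,0) (0,1) (1,0) (1,1) (2,0) (2,1)] -> total=6
Click 2 (2,1) count=4: revealed 0 new [(none)] -> total=6
Click 3 (1,1) count=1: revealed 0 new [(none)] -> total=6
Click 4 (2,3) count=4: revealed 1 new [(2,3)] -> total=7

Answer: ##...
##...
##.#.
.....
.....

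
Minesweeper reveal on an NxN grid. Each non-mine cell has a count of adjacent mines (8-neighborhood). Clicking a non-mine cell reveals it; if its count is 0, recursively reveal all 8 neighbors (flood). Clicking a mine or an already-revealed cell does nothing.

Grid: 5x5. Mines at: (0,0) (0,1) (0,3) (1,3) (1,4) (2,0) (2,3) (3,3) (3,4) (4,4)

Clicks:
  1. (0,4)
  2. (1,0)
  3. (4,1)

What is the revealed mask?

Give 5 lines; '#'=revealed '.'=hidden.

Click 1 (0,4) count=3: revealed 1 new [(0,4)] -> total=1
Click 2 (1,0) count=3: revealed 1 new [(1,0)] -> total=2
Click 3 (4,1) count=0: revealed 6 new [(3,0) (3,1) (3,2) (4,0) (4,1) (4,2)] -> total=8

Answer: ....#
#....
.....
###..
###..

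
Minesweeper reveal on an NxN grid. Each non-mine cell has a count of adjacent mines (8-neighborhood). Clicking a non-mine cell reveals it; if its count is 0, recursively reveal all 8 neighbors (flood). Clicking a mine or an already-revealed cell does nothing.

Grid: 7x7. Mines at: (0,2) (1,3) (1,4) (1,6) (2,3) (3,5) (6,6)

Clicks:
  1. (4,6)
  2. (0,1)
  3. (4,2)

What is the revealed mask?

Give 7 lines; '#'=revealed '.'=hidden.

Click 1 (4,6) count=1: revealed 1 new [(4,6)] -> total=1
Click 2 (0,1) count=1: revealed 1 new [(0,1)] -> total=2
Click 3 (4,2) count=0: revealed 30 new [(0,0) (1,0) (1,1) (1,2) (2,0) (2,1) (2,2) (3,0) (3,1) (3,2) (3,3) (3,4) (4,0) (4,1) (4,2) (4,3) (4,4) (4,5) (5,0) (5,1) (5,2) (5,3) (5,4) (5,5) (6,0) (6,1) (6,2) (6,3) (6,4) (6,5)] -> total=32

Answer: ##.....
###....
###....
#####..
#######
######.
######.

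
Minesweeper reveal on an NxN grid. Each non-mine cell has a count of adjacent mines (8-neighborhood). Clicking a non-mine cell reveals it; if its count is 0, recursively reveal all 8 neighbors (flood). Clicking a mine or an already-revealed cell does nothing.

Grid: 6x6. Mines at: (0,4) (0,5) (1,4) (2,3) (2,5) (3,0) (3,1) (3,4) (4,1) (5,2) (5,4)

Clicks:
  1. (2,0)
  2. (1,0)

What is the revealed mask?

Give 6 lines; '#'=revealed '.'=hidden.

Answer: ####..
####..
###...
......
......
......

Derivation:
Click 1 (2,0) count=2: revealed 1 new [(2,0)] -> total=1
Click 2 (1,0) count=0: revealed 10 new [(0,0) (0,1) (0,2) (0,3) (1,0) (1,1) (1,2) (1,3) (2,1) (2,2)] -> total=11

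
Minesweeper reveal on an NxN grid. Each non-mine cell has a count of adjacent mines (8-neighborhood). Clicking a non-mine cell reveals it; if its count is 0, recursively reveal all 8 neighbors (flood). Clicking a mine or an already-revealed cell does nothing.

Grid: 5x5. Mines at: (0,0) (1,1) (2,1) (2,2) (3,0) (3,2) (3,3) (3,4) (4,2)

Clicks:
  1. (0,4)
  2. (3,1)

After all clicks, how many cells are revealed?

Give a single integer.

Answer: 9

Derivation:
Click 1 (0,4) count=0: revealed 8 new [(0,2) (0,3) (0,4) (1,2) (1,3) (1,4) (2,3) (2,4)] -> total=8
Click 2 (3,1) count=5: revealed 1 new [(3,1)] -> total=9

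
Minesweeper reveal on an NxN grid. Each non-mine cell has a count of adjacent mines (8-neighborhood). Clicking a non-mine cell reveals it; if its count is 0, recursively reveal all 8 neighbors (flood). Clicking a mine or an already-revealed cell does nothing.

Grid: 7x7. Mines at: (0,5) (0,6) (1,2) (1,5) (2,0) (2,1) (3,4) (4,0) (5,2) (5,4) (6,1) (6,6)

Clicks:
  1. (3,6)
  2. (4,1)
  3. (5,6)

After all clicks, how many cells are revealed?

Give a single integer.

Answer: 9

Derivation:
Click 1 (3,6) count=0: revealed 8 new [(2,5) (2,6) (3,5) (3,6) (4,5) (4,6) (5,5) (5,6)] -> total=8
Click 2 (4,1) count=2: revealed 1 new [(4,1)] -> total=9
Click 3 (5,6) count=1: revealed 0 new [(none)] -> total=9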